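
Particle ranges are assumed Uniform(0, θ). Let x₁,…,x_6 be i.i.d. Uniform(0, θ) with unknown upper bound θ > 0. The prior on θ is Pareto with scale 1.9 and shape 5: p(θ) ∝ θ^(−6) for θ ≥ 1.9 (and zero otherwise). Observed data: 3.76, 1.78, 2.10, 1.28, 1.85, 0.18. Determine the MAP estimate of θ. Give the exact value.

The Uniform(0, θ) likelihood is θ^(−n) for θ ≥ max(xᵢ), zero otherwise. Here max(xᵢ) = 3.76.
Posterior ∝ θ^(−6) · θ^(−6) = θ^(−12) on θ ≥ max(1.9, 3.76) = 3.76.
This density is strictly decreasing in θ, so the posterior mode lies at the lower boundary of the support.

θ̂_MAP = 3.76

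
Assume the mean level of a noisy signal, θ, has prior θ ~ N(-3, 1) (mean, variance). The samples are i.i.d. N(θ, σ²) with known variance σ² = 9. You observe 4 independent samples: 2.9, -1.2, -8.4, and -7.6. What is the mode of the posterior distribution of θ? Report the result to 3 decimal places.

θ̂_MAP = -3.177

n = 4; x̄ = (2.9 + (-1.2) + (-8.4) + (-7.6))/4 = -14.3/4 = -3.575.
For a Normal prior and Normal likelihood with known variance, the posterior is Normal; its mode equals its mean, the precision-weighted average.
Prior precision 1/σ₀² = 1/1 = 1; data precision n/σ² = 4/9.
θ̂ = (1·(-3) + (4/9)·(-3.575)) / (1 + 4/9) = (-413/90)/(13/9) = -413/130 ≈ -3.177.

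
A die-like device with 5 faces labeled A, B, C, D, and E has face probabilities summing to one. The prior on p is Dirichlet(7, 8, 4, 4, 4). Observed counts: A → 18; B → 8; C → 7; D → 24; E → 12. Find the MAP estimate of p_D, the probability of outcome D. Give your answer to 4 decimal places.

The posterior is Dirichlet(αᵢ + nᵢ) = Dirichlet(25, 16, 11, 28, 16).
For a Dirichlet(a₁,…,a_K) with all aᵢ > 1, the mode has j-th component (aⱼ − 1)/(Σaᵢ − K).
Here Σaᵢ = 96 and K = 5, so p_D = (28 − 1)/(96 − 5) = 27/91 ≈ 0.2967.

MAP estimate of p_D = 0.2967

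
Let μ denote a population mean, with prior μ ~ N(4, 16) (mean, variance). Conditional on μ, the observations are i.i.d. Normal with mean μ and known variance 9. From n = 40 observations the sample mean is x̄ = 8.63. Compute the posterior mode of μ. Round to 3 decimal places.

μ̂_MAP = 8.566

n = 40, x̄ = 8.63.
For a Normal prior and Normal likelihood with known variance, the posterior is Normal; its mode equals its mean, the precision-weighted average.
Prior precision 1/σ₀² = 1/16 = 0.0625; data precision n/σ² = 40/9.
μ̂ = (0.0625·4 + (40/9)·8.63) / (0.0625 + 40/9) = (6949/180)/(649/144) = 27796/3245 ≈ 8.566.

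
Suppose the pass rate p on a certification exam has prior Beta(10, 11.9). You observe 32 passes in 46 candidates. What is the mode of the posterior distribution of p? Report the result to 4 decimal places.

Prior: Beta(10, 11.9).
Data: 32 successes in 46 trials. The binomial likelihood contributes p^32(1−p)^14, so the posterior is Beta(10+32, 11.9+14) = Beta(42, 25.9).
For Beta(a, b) with a, b > 1 the mode is (a−1)/(a+b−2) = 41/65.9 ≈ 0.6222.

p̂_MAP = 0.6222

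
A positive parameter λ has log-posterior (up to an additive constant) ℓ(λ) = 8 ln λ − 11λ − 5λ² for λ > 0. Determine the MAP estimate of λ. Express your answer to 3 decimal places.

λ̂_MAP = 0.500

ℓ'(λ) = 8/λ − 11 − 10λ. Setting this to zero and multiplying by λ: 10λ² + 11λ − 8 = 0.
λ = (−11 + √(11² + 4·10·8)) / (2·10) = (−11 + √441) / 20 = (−11 + 21)/20 = 1/2.
ℓ''(λ) = −8/λ² − 10 < 0, confirming a maximum.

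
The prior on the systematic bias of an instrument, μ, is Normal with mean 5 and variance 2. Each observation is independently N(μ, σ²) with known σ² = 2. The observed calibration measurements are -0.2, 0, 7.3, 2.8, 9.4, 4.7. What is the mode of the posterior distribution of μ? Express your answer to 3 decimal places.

μ̂_MAP = 4.143

n = 6; x̄ = ((-0.2) + 0 + 7.3 + 2.8 + 9.4 + 4.7)/6 = 24/6 = 4.
For a Normal prior and Normal likelihood with known variance, the posterior is Normal; its mode equals its mean, the precision-weighted average.
Prior precision 1/σ₀² = 1/2 = 0.5; data precision n/σ² = 6/2 = 3.
μ̂ = (0.5·5 + 3·4) / (0.5 + 3) = 14.5/3.5 = 29/7 ≈ 4.143.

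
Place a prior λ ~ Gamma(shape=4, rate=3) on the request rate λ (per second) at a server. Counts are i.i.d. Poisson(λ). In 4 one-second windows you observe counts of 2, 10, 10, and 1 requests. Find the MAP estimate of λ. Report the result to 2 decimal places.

Σxᵢ = 2+10+10+1 = 23, with n = 4.
Posterior ∝ λ^3e^(−3λ) · λ^23e^(−4λ) = λ^26e^(−7λ), i.e. Gamma(shape=27, rate=7).
The mode of a Gamma(a, b) with a ≥ 1 (shape–rate) is (a−1)/b = 26/7 ≈ 3.71.

λ̂_MAP = 3.71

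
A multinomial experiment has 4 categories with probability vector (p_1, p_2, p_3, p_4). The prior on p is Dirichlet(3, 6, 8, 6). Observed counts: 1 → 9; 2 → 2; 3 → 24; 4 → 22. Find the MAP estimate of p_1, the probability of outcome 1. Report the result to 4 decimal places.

The posterior is Dirichlet(αᵢ + nᵢ) = Dirichlet(12, 8, 32, 28).
For a Dirichlet(a₁,…,a_K) with all aᵢ > 1, the mode has j-th component (aⱼ − 1)/(Σaᵢ − K).
Here Σaᵢ = 80 and K = 4, so p_1 = (12 − 1)/(80 − 4) = 11/76 ≈ 0.1447.

MAP estimate: 0.1447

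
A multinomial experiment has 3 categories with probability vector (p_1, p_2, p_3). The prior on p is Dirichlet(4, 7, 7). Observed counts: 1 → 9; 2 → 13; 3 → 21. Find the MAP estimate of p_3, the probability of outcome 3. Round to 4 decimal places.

MAP estimate: 0.4655

The posterior is Dirichlet(αᵢ + nᵢ) = Dirichlet(13, 20, 28).
For a Dirichlet(a₁,…,a_K) with all aᵢ > 1, the mode has j-th component (aⱼ − 1)/(Σaᵢ − K).
Here Σaᵢ = 61 and K = 3, so p_3 = (28 − 1)/(61 − 3) = 27/58 ≈ 0.4655.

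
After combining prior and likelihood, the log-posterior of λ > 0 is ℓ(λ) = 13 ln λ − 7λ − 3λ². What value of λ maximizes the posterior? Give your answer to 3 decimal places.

ℓ'(λ) = 13/λ − 7 − 6λ. Setting this to zero and multiplying by λ: 6λ² + 7λ − 13 = 0.
λ = (−7 + √(7² + 4·6·13)) / (2·6) = (−7 + √361) / 12 = (−7 + 19)/12 = 1.
ℓ''(λ) = −13/λ² − 6 < 0, confirming a maximum.

λ̂_MAP = 1.000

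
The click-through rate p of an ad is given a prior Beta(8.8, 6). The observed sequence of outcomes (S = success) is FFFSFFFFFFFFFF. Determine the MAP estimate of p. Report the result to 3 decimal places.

Prior: Beta(8.8, 6).
Data: 1 success in 14 trials (from the sequence). The binomial likelihood contributes p(1−p)^13, so the posterior is Beta(8.8+1, 6+13) = Beta(9.8, 19).
For Beta(a, b) with a, b > 1 the mode is (a−1)/(a+b−2) = 8.8/26.8 ≈ 0.328.

p̂_MAP = 0.328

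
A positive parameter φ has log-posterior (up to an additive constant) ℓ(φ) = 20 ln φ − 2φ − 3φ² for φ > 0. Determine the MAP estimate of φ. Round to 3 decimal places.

φ̂_MAP = 1.667

ℓ'(φ) = 20/φ − 2 − 6φ. Setting this to zero and multiplying by φ: 6φ² + 2φ − 20 = 0.
φ = (−2 + √(2² + 4·6·20)) / (2·6) = (−2 + √484) / 12 = (−2 + 22)/12 = 5/3.
ℓ''(φ) = −20/φ² − 6 < 0, confirming a maximum.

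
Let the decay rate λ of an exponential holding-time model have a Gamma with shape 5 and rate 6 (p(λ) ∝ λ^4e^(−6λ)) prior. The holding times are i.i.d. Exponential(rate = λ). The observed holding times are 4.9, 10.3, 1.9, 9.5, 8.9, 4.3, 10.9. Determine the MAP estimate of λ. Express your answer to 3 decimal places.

λ̂_MAP = 0.194

The Exponential(rate=λ) likelihood is ∝ λ^n e^(−λΣtᵢ). Here n = 7 and Σtᵢ = 4.9 + 10.3 + 1.9 + 9.5 + 8.9 + 4.3 + 10.9 = 50.7.
Posterior ∝ λ^4e^(−6λ) · λ^7e^(−50.7λ) = λ^11e^(−56.7λ), i.e. Gamma(12, 56.7).
Mode = (a−1)/b = 11/56.7 ≈ 0.194.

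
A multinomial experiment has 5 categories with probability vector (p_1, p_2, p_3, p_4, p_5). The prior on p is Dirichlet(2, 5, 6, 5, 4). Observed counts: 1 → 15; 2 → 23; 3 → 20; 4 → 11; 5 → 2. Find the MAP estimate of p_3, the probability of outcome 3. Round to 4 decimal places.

MAP estimate: 0.2841

The posterior is Dirichlet(αᵢ + nᵢ) = Dirichlet(17, 28, 26, 16, 6).
For a Dirichlet(a₁,…,a_K) with all aᵢ > 1, the mode has j-th component (aⱼ − 1)/(Σaᵢ − K).
Here Σaᵢ = 93 and K = 5, so p_3 = (26 − 1)/(93 − 5) = 25/88 ≈ 0.2841.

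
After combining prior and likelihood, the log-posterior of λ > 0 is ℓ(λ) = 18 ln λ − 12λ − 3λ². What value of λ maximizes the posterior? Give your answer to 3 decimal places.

ℓ'(λ) = 18/λ − 12 − 6λ. Setting this to zero and multiplying by λ: 6λ² + 12λ − 18 = 0.
λ = (−12 + √(12² + 4·6·18)) / (2·6) = (−12 + √576) / 12 = (−12 + 24)/12 = 1.
ℓ''(λ) = −18/λ² − 6 < 0, confirming a maximum.

λ̂_MAP = 1.000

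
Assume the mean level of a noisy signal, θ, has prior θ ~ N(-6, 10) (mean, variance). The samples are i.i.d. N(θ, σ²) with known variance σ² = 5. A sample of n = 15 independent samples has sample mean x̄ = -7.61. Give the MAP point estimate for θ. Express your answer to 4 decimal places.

n = 15, x̄ = -7.61.
For a Normal prior and Normal likelihood with known variance, the posterior is Normal; its mode equals its mean, the precision-weighted average.
Prior precision 1/σ₀² = 1/10 = 0.1; data precision n/σ² = 15/5 = 3.
θ̂ = (0.1·(-6) + 3·(-7.61)) / (0.1 + 3) = (-23.43)/3.1 = -2343/310 ≈ -7.5581.

θ̂_MAP = -7.5581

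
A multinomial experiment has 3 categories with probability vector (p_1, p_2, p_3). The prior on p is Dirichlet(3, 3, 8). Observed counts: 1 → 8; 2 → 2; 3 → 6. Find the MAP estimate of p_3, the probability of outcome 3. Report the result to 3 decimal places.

The posterior is Dirichlet(αᵢ + nᵢ) = Dirichlet(11, 5, 14).
For a Dirichlet(a₁,…,a_K) with all aᵢ > 1, the mode has j-th component (aⱼ − 1)/(Σaᵢ − K).
Here Σaᵢ = 30 and K = 3, so p_3 = (14 − 1)/(30 − 3) = 13/27 ≈ 0.481.

MAP estimate: 0.481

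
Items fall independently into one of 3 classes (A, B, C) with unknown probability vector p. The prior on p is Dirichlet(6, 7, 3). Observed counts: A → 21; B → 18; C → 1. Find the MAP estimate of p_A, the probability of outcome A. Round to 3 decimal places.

MAP estimate of p_A = 0.491

The posterior is Dirichlet(αᵢ + nᵢ) = Dirichlet(27, 25, 4).
For a Dirichlet(a₁,…,a_K) with all aᵢ > 1, the mode has j-th component (aⱼ − 1)/(Σaᵢ − K).
Here Σaᵢ = 56 and K = 3, so p_A = (27 − 1)/(56 − 3) = 26/53 ≈ 0.491.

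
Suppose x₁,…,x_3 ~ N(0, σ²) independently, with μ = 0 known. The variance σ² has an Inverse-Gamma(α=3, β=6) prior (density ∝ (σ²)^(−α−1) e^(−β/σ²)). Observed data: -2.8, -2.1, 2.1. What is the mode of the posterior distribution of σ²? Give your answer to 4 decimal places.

σ̂²_MAP = 2.6055

Sum of squared deviations about the known mean: SS = (-2.8−0)² + (-2.1−0)² + (2.1−0)² = 16.66.
The Normal likelihood contributes (σ²)^(−n/2) exp(−SS/(2σ²)), so the posterior is Inverse-Gamma(α + n/2, β + SS/2) = Inverse-Gamma(4.5, 14.33).
The mode of Inverse-Gamma(a, b) is b/(a+1) = 14.33/5.5 ≈ 2.6055.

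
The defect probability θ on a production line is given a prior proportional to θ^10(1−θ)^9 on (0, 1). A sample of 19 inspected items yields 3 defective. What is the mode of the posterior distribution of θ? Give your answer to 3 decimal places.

The prior density ∝ θ^10(1−θ)^9 is the kernel of Beta(11, 10).
Data: 3 successes in 19 trials. The binomial likelihood contributes θ^3(1−θ)^16, so the posterior is Beta(11+3, 10+16) = Beta(14, 26).
For Beta(a, b) with a, b > 1 the mode is (a−1)/(a+b−2) = 13/38 ≈ 0.342.

θ̂_MAP = 0.342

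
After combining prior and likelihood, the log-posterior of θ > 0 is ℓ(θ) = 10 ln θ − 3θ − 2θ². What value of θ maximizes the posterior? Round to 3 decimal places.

θ̂_MAP = 1.250

ℓ'(θ) = 10/θ − 3 − 4θ. Setting this to zero and multiplying by θ: 4θ² + 3θ − 10 = 0.
θ = (−3 + √(3² + 4·4·10)) / (2·4) = (−3 + √169) / 8 = (−3 + 13)/8 = 5/4.
ℓ''(θ) = −10/θ² − 4 < 0, confirming a maximum.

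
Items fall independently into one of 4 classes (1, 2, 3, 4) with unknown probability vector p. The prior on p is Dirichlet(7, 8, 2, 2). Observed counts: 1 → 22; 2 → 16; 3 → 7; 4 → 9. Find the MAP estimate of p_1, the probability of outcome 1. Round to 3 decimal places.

The posterior is Dirichlet(αᵢ + nᵢ) = Dirichlet(29, 24, 9, 11).
For a Dirichlet(a₁,…,a_K) with all aᵢ > 1, the mode has j-th component (aⱼ − 1)/(Σaᵢ − K).
Here Σaᵢ = 73 and K = 4, so p_1 = (29 − 1)/(73 − 4) = 28/69 ≈ 0.406.

MAP estimate: 0.406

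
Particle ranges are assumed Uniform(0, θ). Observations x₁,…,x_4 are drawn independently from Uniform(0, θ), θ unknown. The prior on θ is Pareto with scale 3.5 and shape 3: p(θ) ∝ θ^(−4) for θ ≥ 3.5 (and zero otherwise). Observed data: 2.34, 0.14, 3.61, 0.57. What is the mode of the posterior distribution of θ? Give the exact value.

The Uniform(0, θ) likelihood is θ^(−n) for θ ≥ max(xᵢ), zero otherwise. Here max(xᵢ) = 3.61.
Posterior ∝ θ^(−4) · θ^(−4) = θ^(−8) on θ ≥ max(3.5, 3.61) = 3.61.
This density is strictly decreasing in θ, so the posterior mode lies at the lower boundary of the support.

θ̂_MAP = 3.61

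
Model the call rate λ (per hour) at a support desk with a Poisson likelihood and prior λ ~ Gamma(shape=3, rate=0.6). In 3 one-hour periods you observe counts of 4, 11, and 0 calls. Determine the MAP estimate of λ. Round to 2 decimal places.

λ̂_MAP = 4.72

Σxᵢ = 4+11+0 = 15, with n = 3.
Posterior ∝ λ^2e^(−0.6λ) · λ^15e^(−3λ) = λ^17e^(−3.6λ), i.e. Gamma(shape=18, rate=3.6).
The mode of a Gamma(a, b) with a ≥ 1 (shape–rate) is (a−1)/b = 17/3.6 ≈ 4.72.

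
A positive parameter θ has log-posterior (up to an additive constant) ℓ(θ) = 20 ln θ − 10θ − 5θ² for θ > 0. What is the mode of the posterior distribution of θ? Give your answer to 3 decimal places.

ℓ'(θ) = 20/θ − 10 − 10θ. Setting this to zero and multiplying by θ: 10θ² + 10θ − 20 = 0.
θ = (−10 + √(10² + 4·10·20)) / (2·10) = (−10 + √900) / 20 = (−10 + 30)/20 = 1.
ℓ''(θ) = −20/θ² − 10 < 0, confirming a maximum.

θ̂_MAP = 1.000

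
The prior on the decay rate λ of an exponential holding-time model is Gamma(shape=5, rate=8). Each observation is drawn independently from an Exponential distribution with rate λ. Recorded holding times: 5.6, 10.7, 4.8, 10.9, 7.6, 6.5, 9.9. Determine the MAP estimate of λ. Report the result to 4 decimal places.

λ̂_MAP = 0.1719

The Exponential(rate=λ) likelihood is ∝ λ^n e^(−λΣtᵢ). Here n = 7 and Σtᵢ = 5.6 + 10.7 + 4.8 + 10.9 + 7.6 + 6.5 + 9.9 = 56.
Posterior ∝ λ^4e^(−8λ) · λ^7e^(−56λ) = λ^11e^(−64λ), i.e. Gamma(12, 64).
Mode = (a−1)/b = 11/64 ≈ 0.1719.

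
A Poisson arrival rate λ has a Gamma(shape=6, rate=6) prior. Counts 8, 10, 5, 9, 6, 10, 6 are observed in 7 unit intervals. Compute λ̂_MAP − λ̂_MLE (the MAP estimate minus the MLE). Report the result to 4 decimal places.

MAP − MLE = -3.1758

Σxᵢ = 54. Posterior is Gamma(60, 13); MAP = (60−1)/13 = 59/13 ≈ 4.53846.
MLE = x̄ = 54/7 ≈ 7.71429.
Difference = 59/13 − 54/7 = -289/91 ≈ -3.1758.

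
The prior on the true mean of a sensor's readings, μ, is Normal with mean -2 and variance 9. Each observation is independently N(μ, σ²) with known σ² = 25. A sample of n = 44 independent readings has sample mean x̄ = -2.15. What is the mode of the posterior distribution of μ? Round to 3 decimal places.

μ̂_MAP = -2.141

n = 44, x̄ = -2.15.
For a Normal prior and Normal likelihood with known variance, the posterior is Normal; its mode equals its mean, the precision-weighted average.
Prior precision 1/σ₀² = 1/9; data precision n/σ² = 44/25 = 1.76.
μ̂ = ((1/9)·(-2) + 1.76·(-2.15)) / (1/9 + 1.76) = (-4507/1125)/(421/225) = -4507/2105 ≈ -2.141.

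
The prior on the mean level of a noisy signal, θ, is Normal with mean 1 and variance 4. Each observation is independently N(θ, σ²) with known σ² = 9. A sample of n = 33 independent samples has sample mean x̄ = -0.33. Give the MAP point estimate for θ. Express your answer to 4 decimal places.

n = 33, x̄ = -0.33.
For a Normal prior and Normal likelihood with known variance, the posterior is Normal; its mode equals its mean, the precision-weighted average.
Prior precision 1/σ₀² = 1/4 = 0.25; data precision n/σ² = 33/9 = 11/3.
θ̂ = (0.25·1 + (11/3)·(-0.33)) / (0.25 + 11/3) = (-0.96)/(47/12) = -288/1175 ≈ -0.2451.

θ̂_MAP = -0.2451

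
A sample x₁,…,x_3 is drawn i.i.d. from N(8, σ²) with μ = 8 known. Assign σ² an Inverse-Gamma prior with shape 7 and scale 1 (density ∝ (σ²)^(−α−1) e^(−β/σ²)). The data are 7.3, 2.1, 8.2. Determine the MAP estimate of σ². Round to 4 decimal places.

σ̂²_MAP = 1.9653

Sum of squared deviations about the known mean: SS = (7.3−8)² + (2.1−8)² + (8.2−8)² = 35.34.
The Normal likelihood contributes (σ²)^(−n/2) exp(−SS/(2σ²)), so the posterior is Inverse-Gamma(α + n/2, β + SS/2) = Inverse-Gamma(8.5, 18.67).
The mode of Inverse-Gamma(a, b) is b/(a+1) = 18.67/9.5 ≈ 1.9653.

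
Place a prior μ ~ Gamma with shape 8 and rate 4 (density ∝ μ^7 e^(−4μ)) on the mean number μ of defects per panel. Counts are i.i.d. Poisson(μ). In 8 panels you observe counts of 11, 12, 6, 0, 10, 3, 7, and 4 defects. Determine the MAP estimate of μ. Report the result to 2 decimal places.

Σxᵢ = 11+12+6+0+10+3+7+4 = 53, with n = 8.
Posterior ∝ μ^7e^(−4μ) · μ^53e^(−8μ) = μ^60e^(−12μ), i.e. Gamma(shape=61, rate=12).
The mode of a Gamma(a, b) with a ≥ 1 (shape–rate) is (a−1)/b = 60/12 ≈ 5.00.

μ̂_MAP = 5.00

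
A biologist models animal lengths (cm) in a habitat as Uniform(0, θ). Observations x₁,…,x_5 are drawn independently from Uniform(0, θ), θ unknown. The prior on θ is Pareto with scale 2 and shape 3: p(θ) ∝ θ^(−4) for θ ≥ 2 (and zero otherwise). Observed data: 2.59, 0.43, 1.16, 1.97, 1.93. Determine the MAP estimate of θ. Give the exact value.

The Uniform(0, θ) likelihood is θ^(−n) for θ ≥ max(xᵢ), zero otherwise. Here max(xᵢ) = 2.59.
Posterior ∝ θ^(−4) · θ^(−5) = θ^(−9) on θ ≥ max(2, 2.59) = 2.59.
This density is strictly decreasing in θ, so the posterior mode lies at the lower boundary of the support.

θ̂_MAP = 2.59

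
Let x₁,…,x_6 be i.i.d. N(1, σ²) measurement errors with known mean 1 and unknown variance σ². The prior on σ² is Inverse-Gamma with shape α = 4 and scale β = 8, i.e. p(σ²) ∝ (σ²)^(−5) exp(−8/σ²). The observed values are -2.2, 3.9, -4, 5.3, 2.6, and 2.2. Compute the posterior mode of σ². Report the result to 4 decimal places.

Sum of squared deviations about the known mean: SS = (-2.2−1)² + (3.9−1)² + (-4−1)² + (5.3−1)² + (2.6−1)² + (2.2−1)² = 66.14.
The Normal likelihood contributes (σ²)^(−n/2) exp(−SS/(2σ²)), so the posterior is Inverse-Gamma(α + n/2, β + SS/2) = Inverse-Gamma(7, 41.07).
The mode of Inverse-Gamma(a, b) is b/(a+1) = 41.07/8 ≈ 5.1338.

σ̂²_MAP = 5.1338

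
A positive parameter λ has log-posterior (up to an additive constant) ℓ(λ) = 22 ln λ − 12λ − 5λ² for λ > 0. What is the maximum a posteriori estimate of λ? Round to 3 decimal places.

λ̂_MAP = 1.000

ℓ'(λ) = 22/λ − 12 − 10λ. Setting this to zero and multiplying by λ: 10λ² + 12λ − 22 = 0.
λ = (−12 + √(12² + 4·10·22)) / (2·10) = (−12 + √1024) / 20 = (−12 + 32)/20 = 1.
ℓ''(λ) = −22/λ² − 10 < 0, confirming a maximum.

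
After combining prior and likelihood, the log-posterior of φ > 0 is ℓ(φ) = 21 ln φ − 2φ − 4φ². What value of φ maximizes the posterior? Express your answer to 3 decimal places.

φ̂_MAP = 1.500

ℓ'(φ) = 21/φ − 2 − 8φ. Setting this to zero and multiplying by φ: 8φ² + 2φ − 21 = 0.
φ = (−2 + √(2² + 4·8·21)) / (2·8) = (−2 + √676) / 16 = (−2 + 26)/16 = 3/2.
ℓ''(φ) = −21/φ² − 8 < 0, confirming a maximum.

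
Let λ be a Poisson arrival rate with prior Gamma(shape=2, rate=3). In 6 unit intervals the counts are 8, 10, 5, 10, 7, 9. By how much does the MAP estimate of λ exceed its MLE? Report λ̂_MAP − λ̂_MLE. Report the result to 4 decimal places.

MAP − MLE = -2.6111

Σxᵢ = 49. Posterior is Gamma(51, 9); MAP = (51−1)/9 = 50/9 ≈ 5.55556.
MLE = x̄ = 49/6 ≈ 8.16667.
Difference = 50/9 − 49/6 = -47/18 ≈ -2.6111.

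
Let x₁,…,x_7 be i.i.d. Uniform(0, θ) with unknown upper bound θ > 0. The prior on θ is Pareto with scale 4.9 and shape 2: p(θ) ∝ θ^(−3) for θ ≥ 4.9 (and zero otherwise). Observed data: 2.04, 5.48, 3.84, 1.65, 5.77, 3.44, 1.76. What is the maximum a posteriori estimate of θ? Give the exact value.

θ̂_MAP = 5.77

The Uniform(0, θ) likelihood is θ^(−n) for θ ≥ max(xᵢ), zero otherwise. Here max(xᵢ) = 5.77.
Posterior ∝ θ^(−3) · θ^(−7) = θ^(−10) on θ ≥ max(4.9, 5.77) = 5.77.
This density is strictly decreasing in θ, so the posterior mode lies at the lower boundary of the support.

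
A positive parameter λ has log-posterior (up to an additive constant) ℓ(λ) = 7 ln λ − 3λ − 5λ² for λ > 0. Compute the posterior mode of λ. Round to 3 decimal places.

λ̂_MAP = 0.700

ℓ'(λ) = 7/λ − 3 − 10λ. Setting this to zero and multiplying by λ: 10λ² + 3λ − 7 = 0.
λ = (−3 + √(3² + 4·10·7)) / (2·10) = (−3 + √289) / 20 = (−3 + 17)/20 = 7/10.
ℓ''(λ) = −7/λ² − 10 < 0, confirming a maximum.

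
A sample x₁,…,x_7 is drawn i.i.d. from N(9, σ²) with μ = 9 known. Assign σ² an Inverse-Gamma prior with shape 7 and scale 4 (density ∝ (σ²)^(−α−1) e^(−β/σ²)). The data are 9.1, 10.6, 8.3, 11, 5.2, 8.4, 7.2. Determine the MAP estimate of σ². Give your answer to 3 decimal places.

Sum of squared deviations about the known mean: SS = (9.1−9)² + (10.6−9)² + (8.3−9)² + (11−9)² + (5.2−9)² + (8.4−9)² + (7.2−9)² = 25.1.
The Normal likelihood contributes (σ²)^(−n/2) exp(−SS/(2σ²)), so the posterior is Inverse-Gamma(α + n/2, β + SS/2) = Inverse-Gamma(10.5, 16.55).
The mode of Inverse-Gamma(a, b) is b/(a+1) = 16.55/11.5 ≈ 1.439.

σ̂²_MAP = 1.439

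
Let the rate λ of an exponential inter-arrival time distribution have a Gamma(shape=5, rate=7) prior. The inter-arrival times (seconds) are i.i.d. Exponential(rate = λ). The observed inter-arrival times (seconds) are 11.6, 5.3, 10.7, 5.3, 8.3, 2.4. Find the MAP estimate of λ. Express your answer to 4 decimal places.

The Exponential(rate=λ) likelihood is ∝ λ^n e^(−λΣtᵢ). Here n = 6 and Σtᵢ = 11.6 + 5.3 + 10.7 + 5.3 + 8.3 + 2.4 = 43.6.
Posterior ∝ λ^4e^(−7λ) · λ^6e^(−43.6λ) = λ^10e^(−50.6λ), i.e. Gamma(11, 50.6).
Mode = (a−1)/b = 10/50.6 ≈ 0.1976.

λ̂_MAP = 0.1976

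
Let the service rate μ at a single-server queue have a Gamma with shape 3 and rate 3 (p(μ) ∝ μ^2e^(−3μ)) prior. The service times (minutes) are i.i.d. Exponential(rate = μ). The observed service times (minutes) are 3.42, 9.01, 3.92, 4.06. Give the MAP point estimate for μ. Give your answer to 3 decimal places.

The Exponential(rate=μ) likelihood is ∝ μ^n e^(−μΣtᵢ). Here n = 4 and Σtᵢ = 3.42 + 9.01 + 3.92 + 4.06 = 20.41.
Posterior ∝ μ^2e^(−3μ) · μ^4e^(−20.41μ) = μ^6e^(−23.41μ), i.e. Gamma(7, 23.41).
Mode = (a−1)/b = 6/23.41 ≈ 0.256.

μ̂_MAP = 0.256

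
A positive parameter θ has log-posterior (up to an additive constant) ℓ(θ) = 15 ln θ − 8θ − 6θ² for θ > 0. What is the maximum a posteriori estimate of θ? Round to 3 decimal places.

ℓ'(θ) = 15/θ − 8 − 12θ. Setting this to zero and multiplying by θ: 12θ² + 8θ − 15 = 0.
θ = (−8 + √(8² + 4·12·15)) / (2·12) = (−8 + √784) / 24 = (−8 + 28)/24 = 5/6.
ℓ''(θ) = −15/θ² − 12 < 0, confirming a maximum.

θ̂_MAP = 0.833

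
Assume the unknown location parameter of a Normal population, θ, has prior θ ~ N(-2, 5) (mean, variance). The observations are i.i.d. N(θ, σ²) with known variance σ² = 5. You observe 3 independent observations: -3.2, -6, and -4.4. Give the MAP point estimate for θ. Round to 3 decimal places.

n = 3; x̄ = ((-3.2) + (-6) + (-4.4))/3 = -13.6/3 = -68/15 ≈ -4.5333.
For a Normal prior and Normal likelihood with known variance, the posterior is Normal; its mode equals its mean, the precision-weighted average.
Prior precision 1/σ₀² = 1/5 = 0.2; data precision n/σ² = 3/5 = 0.6.
θ̂ = (0.2·(-2) + 0.6·(-68/15)) / (0.2 + 0.6) = (-3.12)/0.8 = -3.900.

θ̂_MAP = -3.900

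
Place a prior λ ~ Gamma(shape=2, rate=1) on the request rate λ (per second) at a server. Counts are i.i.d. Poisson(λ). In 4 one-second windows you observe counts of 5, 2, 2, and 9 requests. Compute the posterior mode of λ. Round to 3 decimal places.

Σxᵢ = 5+2+2+9 = 18, with n = 4.
Posterior ∝ λe^(−1λ) · λ^18e^(−4λ) = λ^19e^(−5λ), i.e. Gamma(shape=20, rate=5).
The mode of a Gamma(a, b) with a ≥ 1 (shape–rate) is (a−1)/b = 19/5 ≈ 3.800.

λ̂_MAP = 3.800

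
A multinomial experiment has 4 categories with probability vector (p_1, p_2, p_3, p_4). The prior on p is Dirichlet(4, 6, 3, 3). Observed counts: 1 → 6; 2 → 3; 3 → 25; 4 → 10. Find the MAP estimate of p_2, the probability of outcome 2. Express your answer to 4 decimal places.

The posterior is Dirichlet(αᵢ + nᵢ) = Dirichlet(10, 9, 28, 13).
For a Dirichlet(a₁,…,a_K) with all aᵢ > 1, the mode has j-th component (aⱼ − 1)/(Σaᵢ − K).
Here Σaᵢ = 60 and K = 4, so p_2 = (9 − 1)/(60 − 4) = 8/56 ≈ 0.1429.

MAP estimate: 0.1429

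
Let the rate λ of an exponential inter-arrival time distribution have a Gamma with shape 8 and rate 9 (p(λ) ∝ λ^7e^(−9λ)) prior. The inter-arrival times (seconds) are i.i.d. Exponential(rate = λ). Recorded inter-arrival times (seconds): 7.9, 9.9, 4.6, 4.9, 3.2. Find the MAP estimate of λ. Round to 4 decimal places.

λ̂_MAP = 0.3038

The Exponential(rate=λ) likelihood is ∝ λ^n e^(−λΣtᵢ). Here n = 5 and Σtᵢ = 7.9 + 9.9 + 4.6 + 4.9 + 3.2 = 30.5.
Posterior ∝ λ^7e^(−9λ) · λ^5e^(−30.5λ) = λ^12e^(−39.5λ), i.e. Gamma(13, 39.5).
Mode = (a−1)/b = 12/39.5 ≈ 0.3038.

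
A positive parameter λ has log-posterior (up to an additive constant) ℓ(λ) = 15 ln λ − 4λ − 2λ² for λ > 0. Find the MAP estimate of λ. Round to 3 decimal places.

ℓ'(λ) = 15/λ − 4 − 4λ. Setting this to zero and multiplying by λ: 4λ² + 4λ − 15 = 0.
λ = (−4 + √(4² + 4·4·15)) / (2·4) = (−4 + √256) / 8 = (−4 + 16)/8 = 3/2.
ℓ''(λ) = −15/λ² − 4 < 0, confirming a maximum.

λ̂_MAP = 1.500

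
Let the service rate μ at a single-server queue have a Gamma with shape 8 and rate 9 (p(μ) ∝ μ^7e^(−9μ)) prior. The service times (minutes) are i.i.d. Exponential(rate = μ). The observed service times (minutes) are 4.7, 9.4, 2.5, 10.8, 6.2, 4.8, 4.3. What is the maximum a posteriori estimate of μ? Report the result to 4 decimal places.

The Exponential(rate=μ) likelihood is ∝ μ^n e^(−μΣtᵢ). Here n = 7 and Σtᵢ = 4.7 + 9.4 + 2.5 + 10.8 + 6.2 + 4.8 + 4.3 = 42.7.
Posterior ∝ μ^7e^(−9μ) · μ^7e^(−42.7μ) = μ^14e^(−51.7μ), i.e. Gamma(15, 51.7).
Mode = (a−1)/b = 14/51.7 ≈ 0.2708.

μ̂_MAP = 0.2708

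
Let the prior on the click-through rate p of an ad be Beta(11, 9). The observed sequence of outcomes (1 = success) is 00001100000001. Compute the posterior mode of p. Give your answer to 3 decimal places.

p̂_MAP = 0.406

Prior: Beta(11, 9).
Data: 3 successes in 14 trials (from the sequence). The binomial likelihood contributes p^3(1−p)^11, so the posterior is Beta(11+3, 9+11) = Beta(14, 20).
For Beta(a, b) with a, b > 1 the mode is (a−1)/(a+b−2) = 13/32 ≈ 0.406.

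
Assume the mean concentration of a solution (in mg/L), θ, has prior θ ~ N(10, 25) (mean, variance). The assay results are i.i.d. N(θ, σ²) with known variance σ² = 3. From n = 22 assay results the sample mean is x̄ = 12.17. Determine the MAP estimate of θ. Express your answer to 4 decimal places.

θ̂_MAP = 12.1582

n = 22, x̄ = 12.17.
For a Normal prior and Normal likelihood with known variance, the posterior is Normal; its mode equals its mean, the precision-weighted average.
Prior precision 1/σ₀² = 1/25 = 0.04; data precision n/σ² = 22/3.
θ̂ = (0.04·10 + (22/3)·12.17) / (0.04 + 22/3) = (13447/150)/(553/75) = 1921/158 ≈ 12.1582.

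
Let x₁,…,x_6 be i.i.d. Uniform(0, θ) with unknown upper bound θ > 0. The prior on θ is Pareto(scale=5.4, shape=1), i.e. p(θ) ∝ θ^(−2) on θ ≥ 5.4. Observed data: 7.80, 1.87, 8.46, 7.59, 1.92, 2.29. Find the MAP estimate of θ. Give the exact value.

θ̂_MAP = 8.46

The Uniform(0, θ) likelihood is θ^(−n) for θ ≥ max(xᵢ), zero otherwise. Here max(xᵢ) = 8.46.
Posterior ∝ θ^(−2) · θ^(−6) = θ^(−8) on θ ≥ max(5.4, 8.46) = 8.46.
This density is strictly decreasing in θ, so the posterior mode lies at the lower boundary of the support.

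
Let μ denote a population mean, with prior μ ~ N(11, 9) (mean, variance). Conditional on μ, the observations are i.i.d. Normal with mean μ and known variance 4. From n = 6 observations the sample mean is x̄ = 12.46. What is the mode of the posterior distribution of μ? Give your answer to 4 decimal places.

μ̂_MAP = 12.3593

n = 6, x̄ = 12.46.
For a Normal prior and Normal likelihood with known variance, the posterior is Normal; its mode equals its mean, the precision-weighted average.
Prior precision 1/σ₀² = 1/9; data precision n/σ² = 6/4 = 1.5.
μ̂ = ((1/9)·11 + 1.5·12.46) / (1/9 + 1.5) = (17921/900)/(29/18) = 17921/1450 ≈ 12.3593.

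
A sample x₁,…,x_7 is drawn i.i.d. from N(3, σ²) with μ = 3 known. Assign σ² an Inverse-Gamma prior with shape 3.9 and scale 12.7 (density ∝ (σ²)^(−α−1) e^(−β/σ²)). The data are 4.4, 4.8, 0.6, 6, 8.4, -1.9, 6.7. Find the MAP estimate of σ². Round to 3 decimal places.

σ̂²_MAP = 6.680

Sum of squared deviations about the known mean: SS = (4.4−3)² + (4.8−3)² + (0.6−3)² + (6−3)² + (8.4−3)² + (-1.9−3)² + (6.7−3)² = 86.82.
The Normal likelihood contributes (σ²)^(−n/2) exp(−SS/(2σ²)), so the posterior is Inverse-Gamma(α + n/2, β + SS/2) = Inverse-Gamma(7.4, 56.11).
The mode of Inverse-Gamma(a, b) is b/(a+1) = 56.11/8.4 ≈ 6.680.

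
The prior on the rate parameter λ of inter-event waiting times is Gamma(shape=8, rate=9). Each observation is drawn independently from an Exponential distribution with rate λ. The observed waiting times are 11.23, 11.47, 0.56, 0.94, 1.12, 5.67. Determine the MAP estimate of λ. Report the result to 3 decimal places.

The Exponential(rate=λ) likelihood is ∝ λ^n e^(−λΣtᵢ). Here n = 6 and Σtᵢ = 11.23 + 11.47 + 0.56 + 0.94 + 1.12 + 5.67 = 30.99.
Posterior ∝ λ^7e^(−9λ) · λ^6e^(−30.99λ) = λ^13e^(−39.99λ), i.e. Gamma(14, 39.99).
Mode = (a−1)/b = 13/39.99 ≈ 0.325.

λ̂_MAP = 0.325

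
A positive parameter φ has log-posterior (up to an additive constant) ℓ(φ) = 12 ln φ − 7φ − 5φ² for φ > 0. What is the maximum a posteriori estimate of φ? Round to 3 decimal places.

φ̂_MAP = 0.800

ℓ'(φ) = 12/φ − 7 − 10φ. Setting this to zero and multiplying by φ: 10φ² + 7φ − 12 = 0.
φ = (−7 + √(7² + 4·10·12)) / (2·10) = (−7 + √529) / 20 = (−7 + 23)/20 = 4/5.
ℓ''(φ) = −12/φ² − 10 < 0, confirming a maximum.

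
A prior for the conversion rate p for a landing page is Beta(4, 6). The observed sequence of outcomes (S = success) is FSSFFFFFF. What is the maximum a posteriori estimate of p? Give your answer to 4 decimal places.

p̂_MAP = 0.2941

Prior: Beta(4, 6).
Data: 2 successes in 9 trials (from the sequence). The binomial likelihood contributes p^2(1−p)^7, so the posterior is Beta(4+2, 6+7) = Beta(6, 13).
For Beta(a, b) with a, b > 1 the mode is (a−1)/(a+b−2) = 5/17 ≈ 0.2941.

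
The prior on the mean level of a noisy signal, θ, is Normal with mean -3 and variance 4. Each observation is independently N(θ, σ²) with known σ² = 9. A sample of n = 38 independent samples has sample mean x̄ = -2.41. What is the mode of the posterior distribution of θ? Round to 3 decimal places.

n = 38, x̄ = -2.41.
For a Normal prior and Normal likelihood with known variance, the posterior is Normal; its mode equals its mean, the precision-weighted average.
Prior precision 1/σ₀² = 1/4 = 0.25; data precision n/σ² = 38/9.
θ̂ = (0.25·(-3) + (38/9)·(-2.41)) / (0.25 + 38/9) = (-9833/900)/(161/36) = -9833/4025 ≈ -2.443.

θ̂_MAP = -2.443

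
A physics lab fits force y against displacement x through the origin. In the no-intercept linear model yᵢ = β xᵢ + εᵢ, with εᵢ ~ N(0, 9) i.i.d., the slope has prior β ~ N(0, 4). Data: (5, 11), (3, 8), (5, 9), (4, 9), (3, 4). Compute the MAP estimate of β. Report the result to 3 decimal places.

β̂_MAP = 1.994

log p(β | y) = −Σ(yᵢ − βxᵢ)²/(2·9) − β²/(2·4) + const.
Setting the derivative to zero: Σxᵢ(yᵢ − βxᵢ)/9 − β/4 = 0, so β = Σxᵢyᵢ / (Σxᵢ² + σ²/τ²).
Σxᵢyᵢ = 5·11 + 3·8 + 5·9 + 4·9 + 3·4 = 172; Σxᵢ² = 84; σ²/τ² = 2.25.
β̂_MAP = 172 / (84 + 2.25) = 172/86.25 ≈ 1.994.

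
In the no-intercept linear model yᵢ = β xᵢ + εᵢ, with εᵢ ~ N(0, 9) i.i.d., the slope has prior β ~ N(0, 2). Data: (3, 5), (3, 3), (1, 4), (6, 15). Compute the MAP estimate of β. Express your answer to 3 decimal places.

β̂_MAP = 1.983

log p(β | y) = −Σ(yᵢ − βxᵢ)²/(2·9) − β²/(2·2) + const.
Setting the derivative to zero: Σxᵢ(yᵢ − βxᵢ)/9 − β/2 = 0, so β = Σxᵢyᵢ / (Σxᵢ² + σ²/τ²).
Σxᵢyᵢ = 3·5 + 3·3 + 1·4 + 6·15 = 118; Σxᵢ² = 55; σ²/τ² = 4.5.
β̂_MAP = 118 / (55 + 4.5) = 118/59.5 ≈ 1.983.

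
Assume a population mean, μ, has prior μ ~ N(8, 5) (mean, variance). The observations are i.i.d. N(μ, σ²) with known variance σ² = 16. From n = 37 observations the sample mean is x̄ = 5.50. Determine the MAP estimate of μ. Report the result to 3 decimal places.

n = 37, x̄ = 5.50.
For a Normal prior and Normal likelihood with known variance, the posterior is Normal; its mode equals its mean, the precision-weighted average.
Prior precision 1/σ₀² = 1/5 = 0.2; data precision n/σ² = 37/16 = 2.3125.
μ̂ = (0.2·8 + 2.3125·5.5) / (0.2 + 2.3125) = 14.31875/2.5125 = 2291/402 ≈ 5.699.

μ̂_MAP = 5.699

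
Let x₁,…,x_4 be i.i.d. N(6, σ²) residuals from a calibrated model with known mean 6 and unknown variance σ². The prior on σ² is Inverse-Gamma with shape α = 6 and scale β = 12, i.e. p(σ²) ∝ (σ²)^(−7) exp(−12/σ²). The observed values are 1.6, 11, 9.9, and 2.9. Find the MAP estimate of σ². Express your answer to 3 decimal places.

σ̂²_MAP = 5.177

Sum of squared deviations about the known mean: SS = (1.6−6)² + (11−6)² + (9.9−6)² + (2.9−6)² = 69.18.
The Normal likelihood contributes (σ²)^(−n/2) exp(−SS/(2σ²)), so the posterior is Inverse-Gamma(α + n/2, β + SS/2) = Inverse-Gamma(8, 46.59).
The mode of Inverse-Gamma(a, b) is b/(a+1) = 46.59/9 ≈ 5.177.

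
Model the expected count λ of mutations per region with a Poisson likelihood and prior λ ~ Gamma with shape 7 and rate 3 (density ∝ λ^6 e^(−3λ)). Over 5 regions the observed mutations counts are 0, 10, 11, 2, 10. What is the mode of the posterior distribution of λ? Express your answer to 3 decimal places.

Σxᵢ = 0+10+11+2+10 = 33, with n = 5.
Posterior ∝ λ^6e^(−3λ) · λ^33e^(−5λ) = λ^39e^(−8λ), i.e. Gamma(shape=40, rate=8).
The mode of a Gamma(a, b) with a ≥ 1 (shape–rate) is (a−1)/b = 39/8 ≈ 4.875.

λ̂_MAP = 4.875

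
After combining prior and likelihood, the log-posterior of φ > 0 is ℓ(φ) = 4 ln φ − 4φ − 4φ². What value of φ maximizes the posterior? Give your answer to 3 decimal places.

ℓ'(φ) = 4/φ − 4 − 8φ. Setting this to zero and multiplying by φ: 8φ² + 4φ − 4 = 0.
φ = (−4 + √(4² + 4·8·4)) / (2·8) = (−4 + √144) / 16 = (−4 + 12)/16 = 1/2.
ℓ''(φ) = −4/φ² − 8 < 0, confirming a maximum.

φ̂_MAP = 0.500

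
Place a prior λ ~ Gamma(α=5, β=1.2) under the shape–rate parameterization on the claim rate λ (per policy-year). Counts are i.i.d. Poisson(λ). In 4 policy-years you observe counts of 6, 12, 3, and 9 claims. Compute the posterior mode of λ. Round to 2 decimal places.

Σxᵢ = 6+12+3+9 = 30, with n = 4.
Posterior ∝ λ^4e^(−1.2λ) · λ^30e^(−4λ) = λ^34e^(−5.2λ), i.e. Gamma(shape=35, rate=5.2).
The mode of a Gamma(a, b) with a ≥ 1 (shape–rate) is (a−1)/b = 34/5.2 ≈ 6.54.

λ̂_MAP = 6.54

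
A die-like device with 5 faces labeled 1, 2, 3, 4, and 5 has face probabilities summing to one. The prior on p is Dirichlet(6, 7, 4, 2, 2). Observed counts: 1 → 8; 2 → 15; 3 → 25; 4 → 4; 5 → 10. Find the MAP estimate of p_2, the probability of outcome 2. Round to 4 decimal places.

The posterior is Dirichlet(αᵢ + nᵢ) = Dirichlet(14, 22, 29, 6, 12).
For a Dirichlet(a₁,…,a_K) with all aᵢ > 1, the mode has j-th component (aⱼ − 1)/(Σaᵢ − K).
Here Σaᵢ = 83 and K = 5, so p_2 = (22 − 1)/(83 − 5) = 21/78 ≈ 0.2692.

MAP estimate: 0.2692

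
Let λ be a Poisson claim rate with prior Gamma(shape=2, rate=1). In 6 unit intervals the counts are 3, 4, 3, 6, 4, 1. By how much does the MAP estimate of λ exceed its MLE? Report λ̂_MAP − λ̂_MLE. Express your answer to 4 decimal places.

Σxᵢ = 21. Posterior is Gamma(23, 7); MAP = (23−1)/7 = 22/7 ≈ 3.14286.
MLE = x̄ = 21/6 ≈ 3.50000.
Difference = 22/7 − 21/6 = -5/14 ≈ -0.3571.

MAP − MLE = -0.3571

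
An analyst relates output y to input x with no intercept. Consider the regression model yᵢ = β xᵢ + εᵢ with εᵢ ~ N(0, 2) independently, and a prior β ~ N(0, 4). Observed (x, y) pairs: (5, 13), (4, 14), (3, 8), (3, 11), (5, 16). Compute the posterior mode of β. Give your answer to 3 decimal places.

β̂_MAP = 3.053

log p(β | y) = −Σ(yᵢ − βxᵢ)²/(2·2) − β²/(2·4) + const.
Setting the derivative to zero: Σxᵢ(yᵢ − βxᵢ)/2 − β/4 = 0, so β = Σxᵢyᵢ / (Σxᵢ² + σ²/τ²).
Σxᵢyᵢ = 5·13 + 4·14 + 3·8 + 3·11 + 5·16 = 258; Σxᵢ² = 84; σ²/τ² = 0.5.
β̂_MAP = 258 / (84 + 0.5) = 258/84.5 ≈ 3.053.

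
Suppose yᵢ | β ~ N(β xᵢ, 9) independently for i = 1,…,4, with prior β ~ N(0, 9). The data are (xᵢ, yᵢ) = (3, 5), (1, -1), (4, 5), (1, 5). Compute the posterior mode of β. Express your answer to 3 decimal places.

log p(β | y) = −Σ(yᵢ − βxᵢ)²/(2·9) − β²/(2·9) + const.
Setting the derivative to zero: Σxᵢ(yᵢ − βxᵢ)/9 − β/9 = 0, so β = Σxᵢyᵢ / (Σxᵢ² + σ²/τ²).
Σxᵢyᵢ = 3·5 + 1·(-1) + 4·5 + 1·5 = 39; Σxᵢ² = 27; σ²/τ² = 1.
β̂_MAP = 39 / (27 + 1) = 39/28 ≈ 1.393.

β̂_MAP = 1.393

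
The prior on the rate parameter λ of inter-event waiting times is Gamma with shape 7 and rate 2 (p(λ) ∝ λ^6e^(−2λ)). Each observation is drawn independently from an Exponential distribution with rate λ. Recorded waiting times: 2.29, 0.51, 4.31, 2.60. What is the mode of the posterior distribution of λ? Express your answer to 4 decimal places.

λ̂_MAP = 0.8540

The Exponential(rate=λ) likelihood is ∝ λ^n e^(−λΣtᵢ). Here n = 4 and Σtᵢ = 2.29 + 0.51 + 4.31 + 2.60 = 9.71.
Posterior ∝ λ^6e^(−2λ) · λ^4e^(−9.71λ) = λ^10e^(−11.71λ), i.e. Gamma(11, 11.71).
Mode = (a−1)/b = 10/11.71 ≈ 0.8540.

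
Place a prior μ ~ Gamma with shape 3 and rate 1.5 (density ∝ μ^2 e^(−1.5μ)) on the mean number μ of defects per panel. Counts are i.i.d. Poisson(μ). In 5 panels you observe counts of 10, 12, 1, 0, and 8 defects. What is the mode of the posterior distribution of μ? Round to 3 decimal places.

Σxᵢ = 10+12+1+0+8 = 31, with n = 5.
Posterior ∝ μ^2e^(−1.5μ) · μ^31e^(−5μ) = μ^33e^(−6.5μ), i.e. Gamma(shape=34, rate=6.5).
The mode of a Gamma(a, b) with a ≥ 1 (shape–rate) is (a−1)/b = 33/6.5 ≈ 5.077.

μ̂_MAP = 5.077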